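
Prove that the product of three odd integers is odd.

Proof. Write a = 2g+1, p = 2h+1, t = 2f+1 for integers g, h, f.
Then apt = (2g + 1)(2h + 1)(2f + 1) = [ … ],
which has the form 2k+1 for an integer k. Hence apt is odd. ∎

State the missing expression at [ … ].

2(4fgh + 2fg + 2fh + f + 2gh + g + h) + 1

(2g + 1)(2h + 1)(2f + 1) = 8fgh + 4fg + 4fh + 2f + 4gh + 2g + 2h + 1
= 2(4fgh + 2fg + 2fh + f + 2gh + g + h) + 1.
Since 4fgh + 2fg + 2fh + f + 2gh + g + h is an integer, the product is of the form 2k+1 for an integer k.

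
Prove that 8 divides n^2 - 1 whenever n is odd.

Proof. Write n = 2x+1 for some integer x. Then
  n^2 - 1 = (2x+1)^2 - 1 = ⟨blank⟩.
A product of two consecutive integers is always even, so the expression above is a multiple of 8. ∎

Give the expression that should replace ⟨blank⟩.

4x(x + 1)

(2x+1)^2 - 1 = 4x^2 + 4x + 1 - 1 = 4x^2 + 4x = 4x(x+1).
Since x and x+1 are consecutive, x(x+1) is even, and 4·(even) is a multiple of 8.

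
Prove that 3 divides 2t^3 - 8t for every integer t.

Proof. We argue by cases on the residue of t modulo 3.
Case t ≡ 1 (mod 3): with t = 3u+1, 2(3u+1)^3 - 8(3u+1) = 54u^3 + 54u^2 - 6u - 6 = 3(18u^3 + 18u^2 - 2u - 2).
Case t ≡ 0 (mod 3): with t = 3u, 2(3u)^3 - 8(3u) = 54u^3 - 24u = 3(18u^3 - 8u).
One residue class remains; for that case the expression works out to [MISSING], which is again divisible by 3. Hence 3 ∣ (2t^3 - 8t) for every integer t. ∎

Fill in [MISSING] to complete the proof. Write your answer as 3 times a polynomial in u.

3(18u^3 + 36u^2 + 16u)

The residues treated are {1, 0}, so the missing case is t ≡ 2 (mod 3); write t = 3u+2.
Then 2(3u+2)^3 - 8(3u+2) = 54u^3 + 108u^2 + 48u = 3(18u^3 + 36u^2 + 16u).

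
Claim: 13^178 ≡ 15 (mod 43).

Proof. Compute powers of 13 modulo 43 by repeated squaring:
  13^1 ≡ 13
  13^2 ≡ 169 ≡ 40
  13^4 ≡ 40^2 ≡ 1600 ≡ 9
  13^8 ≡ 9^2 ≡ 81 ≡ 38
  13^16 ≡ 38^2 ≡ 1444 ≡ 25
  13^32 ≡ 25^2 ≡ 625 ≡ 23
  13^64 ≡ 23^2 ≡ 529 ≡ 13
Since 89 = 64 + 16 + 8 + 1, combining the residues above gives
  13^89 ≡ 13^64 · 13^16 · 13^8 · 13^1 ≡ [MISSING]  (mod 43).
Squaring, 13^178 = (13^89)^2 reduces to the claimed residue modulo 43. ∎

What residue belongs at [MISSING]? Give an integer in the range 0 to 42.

31

13^64 · 13^16 · 13^8 · 13^1 ≡ 13 · 25 · 38 · 13 = 160550.
160550 mod 43 = 31, so 13^89 ≡ 31 (mod 43).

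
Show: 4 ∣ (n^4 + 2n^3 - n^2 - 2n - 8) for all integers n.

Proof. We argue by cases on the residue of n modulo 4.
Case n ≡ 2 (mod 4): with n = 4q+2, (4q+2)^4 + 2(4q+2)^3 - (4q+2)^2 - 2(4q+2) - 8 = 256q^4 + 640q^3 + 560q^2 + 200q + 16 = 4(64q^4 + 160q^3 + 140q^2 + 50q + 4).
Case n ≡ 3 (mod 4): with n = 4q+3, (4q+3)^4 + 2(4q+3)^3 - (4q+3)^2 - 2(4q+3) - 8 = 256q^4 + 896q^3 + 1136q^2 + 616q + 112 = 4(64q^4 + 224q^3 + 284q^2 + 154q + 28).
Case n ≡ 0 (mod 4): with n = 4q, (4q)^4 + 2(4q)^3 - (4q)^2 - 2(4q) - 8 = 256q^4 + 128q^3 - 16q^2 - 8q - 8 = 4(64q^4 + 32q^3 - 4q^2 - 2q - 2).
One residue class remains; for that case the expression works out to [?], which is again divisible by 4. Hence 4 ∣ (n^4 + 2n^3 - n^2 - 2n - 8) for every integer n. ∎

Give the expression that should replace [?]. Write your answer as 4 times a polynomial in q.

Only n ≡ 1 (mod 4) is unaccounted for. Put n = 4q+1:
(4q+1)^4 + 2(4q+1)^3 - (4q+1)^2 - 2(4q+1) - 8 expands to 256q^4 + 384q^3 + 176q^2 + 24q - 8,
and factoring out 4 leaves 4(64q^4 + 96q^3 + 44q^2 + 6q - 2).

4(64q^4 + 96q^3 + 44q^2 + 6q - 2)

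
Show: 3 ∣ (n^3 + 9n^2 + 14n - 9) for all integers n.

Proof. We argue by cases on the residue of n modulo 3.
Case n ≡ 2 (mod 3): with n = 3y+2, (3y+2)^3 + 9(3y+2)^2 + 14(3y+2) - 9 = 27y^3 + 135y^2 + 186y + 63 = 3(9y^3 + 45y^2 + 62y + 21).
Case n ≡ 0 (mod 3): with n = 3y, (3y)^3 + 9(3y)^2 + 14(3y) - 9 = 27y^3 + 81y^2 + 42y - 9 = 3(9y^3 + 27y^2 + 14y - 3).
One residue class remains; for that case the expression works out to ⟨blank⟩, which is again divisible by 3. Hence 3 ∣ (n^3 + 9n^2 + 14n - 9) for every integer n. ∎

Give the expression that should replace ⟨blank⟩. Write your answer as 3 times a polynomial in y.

3(9y^3 + 36y^2 + 35y + 5)

The residues treated are {2, 0}, so the missing case is n ≡ 1 (mod 3); write n = 3y+1.
Then (3y+1)^3 + 9(3y+1)^2 + 14(3y+1) - 9 = 27y^3 + 108y^2 + 105y + 15 = 3(9y^3 + 36y^2 + 35y + 5).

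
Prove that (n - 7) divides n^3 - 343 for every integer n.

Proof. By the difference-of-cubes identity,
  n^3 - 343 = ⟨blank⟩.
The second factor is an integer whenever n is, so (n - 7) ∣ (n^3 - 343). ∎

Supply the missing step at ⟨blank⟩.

(n - 7)(n^2 + 7n + 49)

Polynomial division of n^3 - 343 by n - 7 leaves remainder 0 and quotient n^2 + 7n + 49.
Hence n^3 - 343 = (n - 7)(n^2 + 7n + 49).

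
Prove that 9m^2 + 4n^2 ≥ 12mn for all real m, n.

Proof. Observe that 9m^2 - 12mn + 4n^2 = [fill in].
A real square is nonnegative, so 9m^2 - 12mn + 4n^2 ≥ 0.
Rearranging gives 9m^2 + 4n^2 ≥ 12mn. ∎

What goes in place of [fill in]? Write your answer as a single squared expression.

(3m - 2n)^2

The leading and trailing coefficients are 3^2 and 2^2, and 12 = 2·3·2, so the trinomial is (3m - 2n)^2.
Hence 9m^2 - 12mn + 4n^2 ≥ 0.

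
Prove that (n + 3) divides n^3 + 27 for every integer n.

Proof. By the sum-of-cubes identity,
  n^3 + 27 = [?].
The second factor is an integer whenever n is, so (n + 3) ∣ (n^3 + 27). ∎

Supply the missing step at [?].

Polynomial division of n^3 + 27 by n + 3 leaves remainder 0 and quotient n^2 - 3n + 9.
Hence n^3 + 27 = (n + 3)(n^2 - 3n + 9).

(n + 3)(n^2 - 3n + 9)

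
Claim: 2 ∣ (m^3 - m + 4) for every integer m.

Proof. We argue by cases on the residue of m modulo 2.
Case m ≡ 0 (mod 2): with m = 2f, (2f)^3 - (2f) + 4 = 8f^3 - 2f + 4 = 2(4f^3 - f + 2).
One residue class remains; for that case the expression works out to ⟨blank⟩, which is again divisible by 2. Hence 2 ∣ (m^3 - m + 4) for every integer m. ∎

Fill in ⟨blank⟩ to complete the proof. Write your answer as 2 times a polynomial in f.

Only m ≡ 1 (mod 2) is unaccounted for. Put m = 2f+1:
(2f+1)^3 - (2f+1) + 4 expands to 8f^3 + 12f^2 + 4f + 4,
and factoring out 2 leaves 2(4f^3 + 6f^2 + 2f + 2).

2(4f^3 + 6f^2 + 2f + 2)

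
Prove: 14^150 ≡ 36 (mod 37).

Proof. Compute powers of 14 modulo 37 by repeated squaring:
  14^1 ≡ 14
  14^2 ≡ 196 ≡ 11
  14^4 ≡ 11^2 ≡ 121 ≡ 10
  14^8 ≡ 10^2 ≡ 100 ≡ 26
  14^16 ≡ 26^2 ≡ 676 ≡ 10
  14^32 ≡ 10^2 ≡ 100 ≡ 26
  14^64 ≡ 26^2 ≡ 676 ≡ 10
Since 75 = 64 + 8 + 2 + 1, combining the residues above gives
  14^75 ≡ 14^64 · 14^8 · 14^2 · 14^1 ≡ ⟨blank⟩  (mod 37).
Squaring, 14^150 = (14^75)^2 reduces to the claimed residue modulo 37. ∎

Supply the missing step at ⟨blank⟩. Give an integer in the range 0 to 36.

14^64 · 14^8 · 14^2 · 14^1 ≡ 10 · 26 · 11 · 14 = 40040.
40040 mod 37 = 6, so 14^75 ≡ 6 (mod 37).

6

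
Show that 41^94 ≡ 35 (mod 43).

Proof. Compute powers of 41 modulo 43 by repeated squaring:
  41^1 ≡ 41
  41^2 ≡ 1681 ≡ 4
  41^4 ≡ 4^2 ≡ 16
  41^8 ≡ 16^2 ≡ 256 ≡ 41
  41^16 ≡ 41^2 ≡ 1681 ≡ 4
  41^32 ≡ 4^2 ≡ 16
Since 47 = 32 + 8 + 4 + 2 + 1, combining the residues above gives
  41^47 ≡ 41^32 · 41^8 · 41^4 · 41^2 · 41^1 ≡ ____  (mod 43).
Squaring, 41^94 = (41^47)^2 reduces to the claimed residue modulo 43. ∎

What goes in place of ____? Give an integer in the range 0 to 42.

11

41^32 · 41^8 · 41^4 · 41^2 · 41^1 ≡ 16 · 41 · 16 · 4 · 41 = 1721344.
1721344 mod 43 = 11, so 41^47 ≡ 11 (mod 43).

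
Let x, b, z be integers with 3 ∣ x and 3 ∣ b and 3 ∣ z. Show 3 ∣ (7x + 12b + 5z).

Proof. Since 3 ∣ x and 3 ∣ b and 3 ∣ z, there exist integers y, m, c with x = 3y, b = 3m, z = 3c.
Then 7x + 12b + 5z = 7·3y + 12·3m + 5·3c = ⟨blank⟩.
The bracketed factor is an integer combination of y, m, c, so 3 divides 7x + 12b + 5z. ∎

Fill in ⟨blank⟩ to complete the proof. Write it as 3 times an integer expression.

Pull the common 3 out of every term: 7·3y + 12·3m + 5·3c = 3(5c + 12m + 7y).
5c + 12m + 7y is an integer, which exhibits the divisibility.

3(5c + 12m + 7y)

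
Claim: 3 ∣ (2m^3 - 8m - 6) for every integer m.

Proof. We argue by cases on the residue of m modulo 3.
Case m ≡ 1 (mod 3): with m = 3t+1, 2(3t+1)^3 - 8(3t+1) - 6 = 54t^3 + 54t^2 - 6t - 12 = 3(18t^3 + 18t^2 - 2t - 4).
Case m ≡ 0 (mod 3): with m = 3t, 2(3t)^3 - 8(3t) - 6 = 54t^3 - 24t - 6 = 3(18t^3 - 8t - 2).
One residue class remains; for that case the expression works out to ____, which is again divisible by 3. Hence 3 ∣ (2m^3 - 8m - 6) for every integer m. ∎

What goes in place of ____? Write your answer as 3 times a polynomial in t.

Only m ≡ 2 (mod 3) is unaccounted for. Put m = 3t+2:
2(3t+2)^3 - 8(3t+2) - 6 expands to 54t^3 + 108t^2 + 48t - 6,
and factoring out 3 leaves 3(18t^3 + 36t^2 + 16t - 2).

3(18t^3 + 36t^2 + 16t - 2)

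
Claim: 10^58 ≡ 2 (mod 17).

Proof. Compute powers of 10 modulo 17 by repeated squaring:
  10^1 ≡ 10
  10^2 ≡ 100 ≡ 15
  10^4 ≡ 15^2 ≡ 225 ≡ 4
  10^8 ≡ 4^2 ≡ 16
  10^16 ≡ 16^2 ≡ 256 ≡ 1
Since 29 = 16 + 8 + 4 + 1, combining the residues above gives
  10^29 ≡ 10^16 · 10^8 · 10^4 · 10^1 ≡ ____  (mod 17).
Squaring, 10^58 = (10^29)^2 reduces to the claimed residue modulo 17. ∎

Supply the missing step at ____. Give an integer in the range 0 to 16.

10^16 · 10^8 · 10^4 · 10^1 ≡ 1 · 16 · 4 · 10 = 640.
640 mod 17 = 11, so 10^29 ≡ 11 (mod 17).

11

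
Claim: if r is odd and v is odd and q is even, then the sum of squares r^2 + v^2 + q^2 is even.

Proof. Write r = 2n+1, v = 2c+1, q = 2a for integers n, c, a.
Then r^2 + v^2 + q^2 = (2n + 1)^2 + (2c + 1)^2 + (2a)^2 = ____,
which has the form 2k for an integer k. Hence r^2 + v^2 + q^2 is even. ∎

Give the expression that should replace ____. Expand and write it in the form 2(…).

2(2a^2 + 2c^2 + 2c + 2n^2 + 2n + 1)

Expanding: (2n + 1)^2 + (2c + 1)^2 + (2a)^2 = 4a^2 + 4c^2 + 4c + 4n^2 + 4n + 2.
Every term is even; pulling out the factor of 2 gives 2(2a^2 + 2c^2 + 2c + 2n^2 + 2n + 1).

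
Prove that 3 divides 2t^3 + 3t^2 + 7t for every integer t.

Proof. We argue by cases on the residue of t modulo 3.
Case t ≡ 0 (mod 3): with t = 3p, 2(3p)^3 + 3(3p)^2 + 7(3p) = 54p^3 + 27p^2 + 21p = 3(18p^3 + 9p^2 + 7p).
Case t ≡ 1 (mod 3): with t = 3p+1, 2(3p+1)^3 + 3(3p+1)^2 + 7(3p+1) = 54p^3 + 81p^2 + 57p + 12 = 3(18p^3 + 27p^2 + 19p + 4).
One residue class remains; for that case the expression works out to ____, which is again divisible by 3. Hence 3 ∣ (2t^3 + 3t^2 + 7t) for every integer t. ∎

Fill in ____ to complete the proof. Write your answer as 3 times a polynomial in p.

Only t ≡ 2 (mod 3) is unaccounted for. Put t = 3p+2:
2(3p+2)^3 + 3(3p+2)^2 + 7(3p+2) expands to 54p^3 + 135p^2 + 129p + 42,
and factoring out 3 leaves 3(18p^3 + 45p^2 + 43p + 14).

3(18p^3 + 45p^2 + 43p + 14)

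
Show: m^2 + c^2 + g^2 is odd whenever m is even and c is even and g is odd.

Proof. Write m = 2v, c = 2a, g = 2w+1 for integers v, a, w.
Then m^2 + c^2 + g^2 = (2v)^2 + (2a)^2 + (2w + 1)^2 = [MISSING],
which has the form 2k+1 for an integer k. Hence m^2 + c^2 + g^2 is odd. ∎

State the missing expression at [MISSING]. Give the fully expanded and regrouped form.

2(2a^2 + 2v^2 + 2w^2 + 2w) + 1

Expanding: (2v)^2 + (2a)^2 + (2w + 1)^2 = 4a^2 + 4v^2 + 4w^2 + 4w + 1.
Every term except the constant is even, so this is 2(2a^2 + 2v^2 + 2w^2 + 2w) + 1,
and 2a^2 + 2v^2 + 2w^2 + 2w ∈ ℤ gives the required form.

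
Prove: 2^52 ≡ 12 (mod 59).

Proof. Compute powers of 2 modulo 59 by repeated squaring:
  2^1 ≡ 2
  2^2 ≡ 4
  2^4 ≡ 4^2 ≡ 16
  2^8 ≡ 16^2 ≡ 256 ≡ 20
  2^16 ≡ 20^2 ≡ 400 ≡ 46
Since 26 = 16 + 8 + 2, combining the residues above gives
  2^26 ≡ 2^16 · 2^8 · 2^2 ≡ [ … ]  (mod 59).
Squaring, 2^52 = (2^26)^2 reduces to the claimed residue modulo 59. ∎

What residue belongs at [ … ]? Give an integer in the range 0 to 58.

Multiply the listed residues: 46 · 20 · 4 = 920 → 3680.
Reducing modulo 59: 3680 = 62·59 + 22, so 2^26 ≡ 22.

22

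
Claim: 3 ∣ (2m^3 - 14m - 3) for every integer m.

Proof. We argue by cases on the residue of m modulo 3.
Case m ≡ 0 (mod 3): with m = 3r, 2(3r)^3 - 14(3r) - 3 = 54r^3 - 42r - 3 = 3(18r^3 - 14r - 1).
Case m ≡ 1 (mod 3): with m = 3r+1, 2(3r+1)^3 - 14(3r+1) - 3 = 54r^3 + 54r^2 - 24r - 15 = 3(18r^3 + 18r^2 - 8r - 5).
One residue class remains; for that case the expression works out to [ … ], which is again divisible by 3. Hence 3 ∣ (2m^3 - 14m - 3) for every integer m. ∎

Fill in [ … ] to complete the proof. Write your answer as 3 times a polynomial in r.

The residues treated are {0, 1}, so the missing case is m ≡ 2 (mod 3); write m = 3r+2.
Then 2(3r+2)^3 - 14(3r+2) - 3 = 54r^3 + 108r^2 + 30r - 15 = 3(18r^3 + 36r^2 + 10r - 5).

3(18r^3 + 36r^2 + 10r - 5)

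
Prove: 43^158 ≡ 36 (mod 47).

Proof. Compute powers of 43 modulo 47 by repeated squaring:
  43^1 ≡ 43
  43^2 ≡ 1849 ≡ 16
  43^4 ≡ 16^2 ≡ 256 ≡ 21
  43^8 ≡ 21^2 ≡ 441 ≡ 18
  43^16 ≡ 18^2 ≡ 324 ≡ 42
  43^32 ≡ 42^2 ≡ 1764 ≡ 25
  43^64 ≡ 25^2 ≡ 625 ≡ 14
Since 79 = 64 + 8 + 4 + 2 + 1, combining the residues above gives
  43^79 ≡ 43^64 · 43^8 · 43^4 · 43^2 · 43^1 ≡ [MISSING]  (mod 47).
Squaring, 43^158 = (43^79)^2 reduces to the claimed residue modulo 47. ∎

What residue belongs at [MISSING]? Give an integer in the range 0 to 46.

41

Multiply the listed residues: 14 · 18 · 21 · 16 · 43 = 252 → 5292 → 84672 → 3640896.
Reducing modulo 47: 3640896 = 77465·47 + 41, so 43^79 ≡ 41.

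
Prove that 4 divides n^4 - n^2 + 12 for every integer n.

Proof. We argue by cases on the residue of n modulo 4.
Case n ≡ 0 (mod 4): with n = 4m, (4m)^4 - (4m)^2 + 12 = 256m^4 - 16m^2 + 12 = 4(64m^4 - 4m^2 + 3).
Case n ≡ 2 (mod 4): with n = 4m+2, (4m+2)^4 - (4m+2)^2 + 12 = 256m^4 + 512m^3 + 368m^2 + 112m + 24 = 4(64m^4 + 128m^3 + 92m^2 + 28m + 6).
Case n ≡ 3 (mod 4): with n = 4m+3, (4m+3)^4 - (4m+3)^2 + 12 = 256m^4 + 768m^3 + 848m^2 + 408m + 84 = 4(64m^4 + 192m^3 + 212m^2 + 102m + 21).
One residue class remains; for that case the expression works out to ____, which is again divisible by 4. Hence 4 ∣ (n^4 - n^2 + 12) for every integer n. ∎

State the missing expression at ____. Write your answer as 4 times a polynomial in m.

The residues treated are {0, 2, 3}, so the missing case is n ≡ 1 (mod 4); write n = 4m+1.
Then (4m+1)^4 - (4m+1)^2 + 12 = 256m^4 + 256m^3 + 80m^2 + 8m + 12 = 4(64m^4 + 64m^3 + 20m^2 + 2m + 3).

4(64m^4 + 64m^3 + 20m^2 + 2m + 3)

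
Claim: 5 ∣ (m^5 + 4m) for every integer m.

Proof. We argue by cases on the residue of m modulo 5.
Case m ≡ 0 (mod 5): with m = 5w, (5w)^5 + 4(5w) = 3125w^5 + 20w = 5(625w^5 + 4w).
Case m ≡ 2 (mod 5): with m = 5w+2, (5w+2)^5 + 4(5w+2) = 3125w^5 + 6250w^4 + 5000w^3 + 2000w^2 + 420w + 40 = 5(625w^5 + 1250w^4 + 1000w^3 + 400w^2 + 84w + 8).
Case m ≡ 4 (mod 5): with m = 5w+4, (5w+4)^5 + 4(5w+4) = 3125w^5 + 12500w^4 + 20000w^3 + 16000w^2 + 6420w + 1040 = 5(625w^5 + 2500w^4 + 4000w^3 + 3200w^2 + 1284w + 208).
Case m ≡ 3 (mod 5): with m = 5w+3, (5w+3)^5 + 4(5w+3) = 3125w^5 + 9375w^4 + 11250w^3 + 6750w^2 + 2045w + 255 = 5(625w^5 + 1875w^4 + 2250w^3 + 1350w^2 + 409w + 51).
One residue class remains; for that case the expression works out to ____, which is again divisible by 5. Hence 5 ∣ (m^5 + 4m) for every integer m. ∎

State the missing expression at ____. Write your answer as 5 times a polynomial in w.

5(625w^5 + 625w^4 + 250w^3 + 50w^2 + 9w + 1)

Only m ≡ 1 (mod 5) is unaccounted for. Put m = 5w+1:
(5w+1)^5 + 4(5w+1) expands to 3125w^5 + 3125w^4 + 1250w^3 + 250w^2 + 45w + 5,
and factoring out 5 leaves 5(625w^5 + 625w^4 + 250w^3 + 50w^2 + 9w + 1).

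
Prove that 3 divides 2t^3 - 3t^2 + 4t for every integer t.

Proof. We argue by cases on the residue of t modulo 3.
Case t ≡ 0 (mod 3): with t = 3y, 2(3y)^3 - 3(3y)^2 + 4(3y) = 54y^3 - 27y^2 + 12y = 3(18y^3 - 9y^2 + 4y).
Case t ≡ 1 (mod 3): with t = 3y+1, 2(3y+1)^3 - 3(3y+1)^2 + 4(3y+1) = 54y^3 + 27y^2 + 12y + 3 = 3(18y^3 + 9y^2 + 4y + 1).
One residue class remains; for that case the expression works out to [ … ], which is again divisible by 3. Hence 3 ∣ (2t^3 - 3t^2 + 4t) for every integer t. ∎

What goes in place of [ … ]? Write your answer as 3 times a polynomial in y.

3(18y^3 + 27y^2 + 16y + 4)

Only t ≡ 2 (mod 3) is unaccounted for. Put t = 3y+2:
2(3y+2)^3 - 3(3y+2)^2 + 4(3y+2) expands to 54y^3 + 81y^2 + 48y + 12,
and factoring out 3 leaves 3(18y^3 + 27y^2 + 16y + 4).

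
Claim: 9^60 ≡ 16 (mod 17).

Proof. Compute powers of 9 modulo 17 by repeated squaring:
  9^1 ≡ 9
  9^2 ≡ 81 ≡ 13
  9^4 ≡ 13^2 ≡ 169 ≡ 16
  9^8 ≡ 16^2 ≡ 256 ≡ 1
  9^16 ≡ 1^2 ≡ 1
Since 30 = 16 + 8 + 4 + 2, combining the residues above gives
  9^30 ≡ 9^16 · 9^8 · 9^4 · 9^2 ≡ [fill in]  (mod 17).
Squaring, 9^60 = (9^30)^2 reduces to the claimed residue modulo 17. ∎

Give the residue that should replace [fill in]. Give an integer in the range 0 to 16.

4

9^16 · 9^8 · 9^4 · 9^2 ≡ 1 · 1 · 16 · 13 = 208.
208 mod 17 = 4, so 9^30 ≡ 4 (mod 17).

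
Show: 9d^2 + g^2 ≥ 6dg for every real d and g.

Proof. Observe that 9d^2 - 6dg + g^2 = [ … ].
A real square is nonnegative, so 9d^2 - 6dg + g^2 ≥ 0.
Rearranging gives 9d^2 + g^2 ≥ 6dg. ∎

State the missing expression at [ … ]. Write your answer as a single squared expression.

9d^2 - 6dg + g^2 is a perfect-square trinomial: the outer terms are (3d)^2 and (g)^2, and the cross term is -2·3d·g.
So 9d^2 - 6dg + g^2 = (3d - g)^2 ≥ 0.

(3d - g)^2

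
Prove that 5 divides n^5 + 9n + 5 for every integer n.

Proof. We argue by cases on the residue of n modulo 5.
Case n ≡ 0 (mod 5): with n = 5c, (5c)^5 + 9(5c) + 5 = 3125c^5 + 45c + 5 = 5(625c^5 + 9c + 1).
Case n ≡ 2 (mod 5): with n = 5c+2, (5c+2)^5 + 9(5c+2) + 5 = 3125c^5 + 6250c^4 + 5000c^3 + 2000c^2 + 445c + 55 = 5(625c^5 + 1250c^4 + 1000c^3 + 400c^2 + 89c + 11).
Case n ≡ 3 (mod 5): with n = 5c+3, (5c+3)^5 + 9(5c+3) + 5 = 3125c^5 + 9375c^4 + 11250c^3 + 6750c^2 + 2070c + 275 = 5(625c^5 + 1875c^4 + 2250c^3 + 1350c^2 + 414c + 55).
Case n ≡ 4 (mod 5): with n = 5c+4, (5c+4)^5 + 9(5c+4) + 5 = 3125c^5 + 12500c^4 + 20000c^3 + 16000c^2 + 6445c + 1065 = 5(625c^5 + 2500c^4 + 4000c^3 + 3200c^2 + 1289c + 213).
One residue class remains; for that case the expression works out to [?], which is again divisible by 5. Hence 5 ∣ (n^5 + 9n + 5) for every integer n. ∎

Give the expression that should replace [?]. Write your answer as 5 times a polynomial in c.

The residues treated are {0, 2, 3, 4}, so the missing case is n ≡ 1 (mod 5); write n = 5c+1.
Then (5c+1)^5 + 9(5c+1) + 5 = 3125c^5 + 3125c^4 + 1250c^3 + 250c^2 + 70c + 15 = 5(625c^5 + 625c^4 + 250c^3 + 50c^2 + 14c + 3).

5(625c^5 + 625c^4 + 250c^3 + 50c^2 + 14c + 3)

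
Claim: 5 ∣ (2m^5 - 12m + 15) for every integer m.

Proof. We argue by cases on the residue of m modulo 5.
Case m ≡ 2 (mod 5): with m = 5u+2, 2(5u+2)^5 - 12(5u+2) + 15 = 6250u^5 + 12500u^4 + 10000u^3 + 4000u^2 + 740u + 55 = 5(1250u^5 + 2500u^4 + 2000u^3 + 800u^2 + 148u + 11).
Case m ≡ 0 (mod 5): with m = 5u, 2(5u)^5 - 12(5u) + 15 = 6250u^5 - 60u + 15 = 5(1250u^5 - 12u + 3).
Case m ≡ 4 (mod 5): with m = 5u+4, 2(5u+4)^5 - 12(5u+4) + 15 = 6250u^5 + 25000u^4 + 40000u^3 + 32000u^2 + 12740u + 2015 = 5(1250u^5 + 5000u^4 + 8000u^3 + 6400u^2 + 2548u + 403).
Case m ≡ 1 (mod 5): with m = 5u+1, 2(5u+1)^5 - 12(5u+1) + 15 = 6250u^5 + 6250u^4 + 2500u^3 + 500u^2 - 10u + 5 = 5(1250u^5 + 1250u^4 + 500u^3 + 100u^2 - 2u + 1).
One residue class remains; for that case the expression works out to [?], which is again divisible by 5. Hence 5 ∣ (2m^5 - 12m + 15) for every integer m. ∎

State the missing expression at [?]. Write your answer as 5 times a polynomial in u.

5(1250u^5 + 3750u^4 + 4500u^3 + 2700u^2 + 798u + 93)

The residues treated are {2, 0, 4, 1}, so the missing case is m ≡ 3 (mod 5); write m = 5u+3.
Then 2(5u+3)^5 - 12(5u+3) + 15 = 6250u^5 + 18750u^4 + 22500u^3 + 13500u^2 + 3990u + 465 = 5(1250u^5 + 3750u^4 + 4500u^3 + 2700u^2 + 798u + 93).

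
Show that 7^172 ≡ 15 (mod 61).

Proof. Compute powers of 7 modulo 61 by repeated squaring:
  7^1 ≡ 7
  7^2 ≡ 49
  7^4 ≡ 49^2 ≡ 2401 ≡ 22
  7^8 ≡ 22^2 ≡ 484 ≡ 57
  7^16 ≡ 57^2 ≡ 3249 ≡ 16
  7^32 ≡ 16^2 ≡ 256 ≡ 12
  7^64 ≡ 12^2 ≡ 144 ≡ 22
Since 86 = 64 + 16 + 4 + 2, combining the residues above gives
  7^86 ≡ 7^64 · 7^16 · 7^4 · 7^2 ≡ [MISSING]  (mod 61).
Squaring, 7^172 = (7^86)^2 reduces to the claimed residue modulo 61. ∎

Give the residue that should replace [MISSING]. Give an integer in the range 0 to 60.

Multiply the listed residues: 22 · 16 · 22 · 49 = 352 → 7744 → 379456.
Reducing modulo 61: 379456 = 6220·61 + 36, so 7^86 ≡ 36.

36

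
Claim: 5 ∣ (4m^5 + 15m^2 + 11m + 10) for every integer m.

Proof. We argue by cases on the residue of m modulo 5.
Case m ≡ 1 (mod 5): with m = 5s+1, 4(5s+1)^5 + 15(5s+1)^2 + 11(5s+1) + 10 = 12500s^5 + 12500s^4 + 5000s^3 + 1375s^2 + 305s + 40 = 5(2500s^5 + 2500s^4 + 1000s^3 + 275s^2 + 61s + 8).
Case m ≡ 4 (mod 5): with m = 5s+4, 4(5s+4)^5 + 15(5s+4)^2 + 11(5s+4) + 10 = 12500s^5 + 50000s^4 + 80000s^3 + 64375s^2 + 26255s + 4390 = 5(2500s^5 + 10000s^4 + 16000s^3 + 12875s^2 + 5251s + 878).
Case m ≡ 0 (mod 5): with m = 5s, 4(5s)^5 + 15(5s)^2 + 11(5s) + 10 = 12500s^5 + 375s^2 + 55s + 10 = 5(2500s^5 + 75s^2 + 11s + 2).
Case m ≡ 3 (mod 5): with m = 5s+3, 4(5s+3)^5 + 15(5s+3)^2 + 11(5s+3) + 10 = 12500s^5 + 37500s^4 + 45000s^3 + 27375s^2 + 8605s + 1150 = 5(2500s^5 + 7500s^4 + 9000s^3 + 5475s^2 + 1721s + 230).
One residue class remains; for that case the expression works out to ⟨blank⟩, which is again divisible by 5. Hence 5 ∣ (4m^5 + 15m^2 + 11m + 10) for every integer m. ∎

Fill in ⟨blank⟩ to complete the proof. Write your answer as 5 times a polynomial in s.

5(2500s^5 + 5000s^4 + 4000s^3 + 1675s^2 + 391s + 44)

The residues treated are {1, 4, 0, 3}, so the missing case is m ≡ 2 (mod 5); write m = 5s+2.
Then 4(5s+2)^5 + 15(5s+2)^2 + 11(5s+2) + 10 = 12500s^5 + 25000s^4 + 20000s^3 + 8375s^2 + 1955s + 220 = 5(2500s^5 + 5000s^4 + 4000s^3 + 1675s^2 + 391s + 44).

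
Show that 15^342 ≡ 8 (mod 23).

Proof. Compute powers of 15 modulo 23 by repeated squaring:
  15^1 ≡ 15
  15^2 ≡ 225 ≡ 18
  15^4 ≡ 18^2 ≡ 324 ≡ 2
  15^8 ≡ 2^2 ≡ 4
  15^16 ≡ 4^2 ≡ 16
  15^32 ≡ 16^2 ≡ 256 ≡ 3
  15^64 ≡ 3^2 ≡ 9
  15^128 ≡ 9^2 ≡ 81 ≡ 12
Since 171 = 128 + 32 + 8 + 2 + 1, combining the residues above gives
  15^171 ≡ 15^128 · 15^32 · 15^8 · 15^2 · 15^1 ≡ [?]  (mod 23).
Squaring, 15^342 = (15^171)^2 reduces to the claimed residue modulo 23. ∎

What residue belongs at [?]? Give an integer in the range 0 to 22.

10

15^128 · 15^32 · 15^8 · 15^2 · 15^1 ≡ 12 · 3 · 4 · 18 · 15 = 38880.
38880 mod 23 = 10, so 15^171 ≡ 10 (mod 23).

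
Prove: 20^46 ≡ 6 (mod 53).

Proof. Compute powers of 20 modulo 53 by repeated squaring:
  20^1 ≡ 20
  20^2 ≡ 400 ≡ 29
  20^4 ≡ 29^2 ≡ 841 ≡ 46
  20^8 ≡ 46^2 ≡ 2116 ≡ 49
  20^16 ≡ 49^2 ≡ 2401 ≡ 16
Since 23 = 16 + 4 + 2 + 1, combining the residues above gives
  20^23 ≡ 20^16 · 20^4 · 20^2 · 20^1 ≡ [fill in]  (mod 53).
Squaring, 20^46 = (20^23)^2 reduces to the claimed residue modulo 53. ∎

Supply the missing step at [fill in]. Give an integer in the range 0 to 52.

20^16 · 20^4 · 20^2 · 20^1 ≡ 16 · 46 · 29 · 20 = 426880.
426880 mod 53 = 18, so 20^23 ≡ 18 (mod 53).

18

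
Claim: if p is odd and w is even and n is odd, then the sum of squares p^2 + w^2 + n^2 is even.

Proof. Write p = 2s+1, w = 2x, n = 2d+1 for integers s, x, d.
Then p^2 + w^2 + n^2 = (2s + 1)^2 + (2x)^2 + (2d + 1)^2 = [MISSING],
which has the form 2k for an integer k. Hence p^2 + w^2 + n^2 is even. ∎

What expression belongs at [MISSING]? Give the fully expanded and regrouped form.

Expanding: (2s + 1)^2 + (2x)^2 + (2d + 1)^2 = 4d^2 + 4d + 4s^2 + 4s + 4x^2 + 2.
Every term is even; pulling out the factor of 2 gives 2(2d^2 + 2d + 2s^2 + 2s + 2x^2 + 1).

2(2d^2 + 2d + 2s^2 + 2s + 2x^2 + 1)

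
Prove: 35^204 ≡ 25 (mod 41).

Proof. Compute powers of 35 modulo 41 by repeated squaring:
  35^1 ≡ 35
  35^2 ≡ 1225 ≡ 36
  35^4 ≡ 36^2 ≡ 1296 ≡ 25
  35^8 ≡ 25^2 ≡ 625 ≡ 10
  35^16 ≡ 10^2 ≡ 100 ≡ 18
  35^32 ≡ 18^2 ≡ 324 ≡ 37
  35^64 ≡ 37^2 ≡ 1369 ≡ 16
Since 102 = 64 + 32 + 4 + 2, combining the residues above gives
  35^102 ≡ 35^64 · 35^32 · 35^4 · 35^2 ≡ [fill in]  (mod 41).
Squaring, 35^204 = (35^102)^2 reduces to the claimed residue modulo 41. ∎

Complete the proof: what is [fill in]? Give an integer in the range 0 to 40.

Multiply the listed residues: 16 · 37 · 25 · 36 = 592 → 14800 → 532800.
Reducing modulo 41: 532800 = 12995·41 + 5, so 35^102 ≡ 5.

5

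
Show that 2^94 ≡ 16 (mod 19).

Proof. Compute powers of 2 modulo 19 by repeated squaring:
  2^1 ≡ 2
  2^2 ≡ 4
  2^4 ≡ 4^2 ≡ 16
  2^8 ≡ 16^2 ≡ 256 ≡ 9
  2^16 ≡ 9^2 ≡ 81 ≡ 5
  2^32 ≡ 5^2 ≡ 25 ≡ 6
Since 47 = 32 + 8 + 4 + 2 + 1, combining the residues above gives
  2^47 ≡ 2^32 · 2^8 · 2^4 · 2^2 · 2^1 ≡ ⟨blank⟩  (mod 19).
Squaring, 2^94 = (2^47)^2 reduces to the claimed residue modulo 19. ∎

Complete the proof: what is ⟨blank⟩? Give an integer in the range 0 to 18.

2^32 · 2^8 · 2^4 · 2^2 · 2^1 ≡ 6 · 9 · 16 · 4 · 2 = 6912.
6912 mod 19 = 15, so 2^47 ≡ 15 (mod 19).

15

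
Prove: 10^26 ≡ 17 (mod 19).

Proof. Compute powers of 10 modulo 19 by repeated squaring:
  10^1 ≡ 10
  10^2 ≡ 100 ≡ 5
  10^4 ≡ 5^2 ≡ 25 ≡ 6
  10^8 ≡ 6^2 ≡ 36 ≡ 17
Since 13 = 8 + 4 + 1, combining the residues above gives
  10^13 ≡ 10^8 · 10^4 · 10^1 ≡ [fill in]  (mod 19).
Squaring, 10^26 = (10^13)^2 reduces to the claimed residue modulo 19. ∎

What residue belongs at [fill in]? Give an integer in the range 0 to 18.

13

10^8 · 10^4 · 10^1 ≡ 17 · 6 · 10 = 1020.
1020 mod 19 = 13, so 10^13 ≡ 13 (mod 19).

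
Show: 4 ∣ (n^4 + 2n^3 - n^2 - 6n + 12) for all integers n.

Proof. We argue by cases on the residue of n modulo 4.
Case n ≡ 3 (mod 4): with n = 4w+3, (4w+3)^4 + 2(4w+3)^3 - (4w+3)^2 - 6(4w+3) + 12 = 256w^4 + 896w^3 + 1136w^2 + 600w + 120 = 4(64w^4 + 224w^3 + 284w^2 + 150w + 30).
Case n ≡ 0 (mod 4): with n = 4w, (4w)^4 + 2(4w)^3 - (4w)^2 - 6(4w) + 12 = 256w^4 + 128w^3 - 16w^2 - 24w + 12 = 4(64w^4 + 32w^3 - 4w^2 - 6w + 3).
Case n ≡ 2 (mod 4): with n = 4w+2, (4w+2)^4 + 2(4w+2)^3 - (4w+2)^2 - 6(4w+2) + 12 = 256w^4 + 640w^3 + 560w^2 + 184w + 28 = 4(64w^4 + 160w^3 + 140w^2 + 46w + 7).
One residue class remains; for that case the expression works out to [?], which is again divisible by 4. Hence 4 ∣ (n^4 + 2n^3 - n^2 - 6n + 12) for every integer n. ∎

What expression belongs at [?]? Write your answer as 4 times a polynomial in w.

4(64w^4 + 96w^3 + 44w^2 + 2w + 2)

The residues treated are {3, 0, 2}, so the missing case is n ≡ 1 (mod 4); write n = 4w+1.
Then (4w+1)^4 + 2(4w+1)^3 - (4w+1)^2 - 6(4w+1) + 12 = 256w^4 + 384w^3 + 176w^2 + 8w + 8 = 4(64w^4 + 96w^3 + 44w^2 + 2w + 2).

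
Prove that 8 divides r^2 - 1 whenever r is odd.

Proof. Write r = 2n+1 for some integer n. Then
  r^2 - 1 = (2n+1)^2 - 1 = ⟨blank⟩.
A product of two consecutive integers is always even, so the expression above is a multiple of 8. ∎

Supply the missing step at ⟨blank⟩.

4n(n + 1)

(2n+1)^2 - 1 = 4n^2 + 4n + 1 - 1 = 4n^2 + 4n = 4n(n+1).
Since n and n+1 are consecutive, n(n+1) is even, and 4·(even) is a multiple of 8.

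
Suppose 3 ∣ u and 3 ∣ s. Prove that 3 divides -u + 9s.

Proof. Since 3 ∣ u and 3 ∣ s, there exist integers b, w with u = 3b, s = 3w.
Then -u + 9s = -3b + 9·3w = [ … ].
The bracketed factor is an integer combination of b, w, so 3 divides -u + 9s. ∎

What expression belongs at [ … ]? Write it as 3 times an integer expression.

3(-b + 9w)

Pull the common 3 out of every term: -3b + 9·3w = 3(-b + 9w).
-b + 9w is an integer, which exhibits the divisibility.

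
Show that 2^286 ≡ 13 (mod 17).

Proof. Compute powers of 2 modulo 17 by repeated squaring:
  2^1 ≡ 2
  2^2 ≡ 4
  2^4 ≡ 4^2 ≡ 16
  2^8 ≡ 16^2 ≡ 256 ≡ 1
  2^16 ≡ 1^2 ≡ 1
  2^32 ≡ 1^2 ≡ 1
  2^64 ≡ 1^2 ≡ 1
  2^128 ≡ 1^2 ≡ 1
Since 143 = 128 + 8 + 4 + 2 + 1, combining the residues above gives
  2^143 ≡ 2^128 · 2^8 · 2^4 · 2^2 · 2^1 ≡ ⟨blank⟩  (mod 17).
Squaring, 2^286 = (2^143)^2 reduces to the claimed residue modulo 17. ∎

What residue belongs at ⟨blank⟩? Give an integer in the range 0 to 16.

9

Multiply the listed residues: 1 · 1 · 16 · 4 · 2 = 1 → 16 → 64 → 128.
Reducing modulo 17: 128 = 7·17 + 9, so 2^143 ≡ 9.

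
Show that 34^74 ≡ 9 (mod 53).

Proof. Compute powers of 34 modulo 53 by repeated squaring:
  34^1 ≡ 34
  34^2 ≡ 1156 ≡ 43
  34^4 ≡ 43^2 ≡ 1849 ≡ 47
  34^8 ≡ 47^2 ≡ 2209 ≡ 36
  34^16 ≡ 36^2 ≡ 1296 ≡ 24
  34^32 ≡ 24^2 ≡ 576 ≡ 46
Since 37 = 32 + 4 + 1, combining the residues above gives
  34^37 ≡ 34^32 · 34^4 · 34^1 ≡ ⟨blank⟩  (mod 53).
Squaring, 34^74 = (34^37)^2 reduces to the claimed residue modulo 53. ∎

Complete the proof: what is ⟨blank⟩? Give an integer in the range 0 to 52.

50

34^32 · 34^4 · 34^1 ≡ 46 · 47 · 34 = 73508.
73508 mod 53 = 50, so 34^37 ≡ 50 (mod 53).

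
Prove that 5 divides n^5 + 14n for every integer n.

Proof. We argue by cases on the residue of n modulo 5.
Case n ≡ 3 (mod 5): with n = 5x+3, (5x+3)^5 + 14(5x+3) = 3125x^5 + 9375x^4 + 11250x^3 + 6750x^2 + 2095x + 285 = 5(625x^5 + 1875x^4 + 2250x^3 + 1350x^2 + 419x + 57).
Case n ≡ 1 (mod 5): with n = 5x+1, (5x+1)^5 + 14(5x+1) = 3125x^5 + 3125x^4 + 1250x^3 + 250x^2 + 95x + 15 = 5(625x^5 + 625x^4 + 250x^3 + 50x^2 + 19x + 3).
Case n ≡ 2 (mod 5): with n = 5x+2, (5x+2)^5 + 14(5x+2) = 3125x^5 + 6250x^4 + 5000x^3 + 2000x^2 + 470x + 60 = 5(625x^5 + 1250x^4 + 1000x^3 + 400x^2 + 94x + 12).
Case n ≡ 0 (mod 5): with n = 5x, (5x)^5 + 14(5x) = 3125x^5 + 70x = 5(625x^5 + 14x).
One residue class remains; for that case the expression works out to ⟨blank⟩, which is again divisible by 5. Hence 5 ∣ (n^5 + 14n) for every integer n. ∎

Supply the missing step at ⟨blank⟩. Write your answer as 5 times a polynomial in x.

5(625x^5 + 2500x^4 + 4000x^3 + 3200x^2 + 1294x + 216)

Only n ≡ 4 (mod 5) is unaccounted for. Put n = 5x+4:
(5x+4)^5 + 14(5x+4) expands to 3125x^5 + 12500x^4 + 20000x^3 + 16000x^2 + 6470x + 1080,
and factoring out 5 leaves 5(625x^5 + 2500x^4 + 4000x^3 + 3200x^2 + 1294x + 216).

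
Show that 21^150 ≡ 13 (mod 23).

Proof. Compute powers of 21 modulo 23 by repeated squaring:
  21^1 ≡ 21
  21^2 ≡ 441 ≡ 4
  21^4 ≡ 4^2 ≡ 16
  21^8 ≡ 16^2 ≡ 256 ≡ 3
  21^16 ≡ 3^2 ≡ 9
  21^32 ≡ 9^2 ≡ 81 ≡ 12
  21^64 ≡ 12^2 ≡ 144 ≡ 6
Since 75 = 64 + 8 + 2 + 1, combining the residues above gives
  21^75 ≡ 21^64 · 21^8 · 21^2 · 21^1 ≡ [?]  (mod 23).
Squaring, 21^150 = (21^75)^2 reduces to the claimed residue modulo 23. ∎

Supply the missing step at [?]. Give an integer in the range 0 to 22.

17

21^64 · 21^8 · 21^2 · 21^1 ≡ 6 · 3 · 4 · 21 = 1512.
1512 mod 23 = 17, so 21^75 ≡ 17 (mod 23).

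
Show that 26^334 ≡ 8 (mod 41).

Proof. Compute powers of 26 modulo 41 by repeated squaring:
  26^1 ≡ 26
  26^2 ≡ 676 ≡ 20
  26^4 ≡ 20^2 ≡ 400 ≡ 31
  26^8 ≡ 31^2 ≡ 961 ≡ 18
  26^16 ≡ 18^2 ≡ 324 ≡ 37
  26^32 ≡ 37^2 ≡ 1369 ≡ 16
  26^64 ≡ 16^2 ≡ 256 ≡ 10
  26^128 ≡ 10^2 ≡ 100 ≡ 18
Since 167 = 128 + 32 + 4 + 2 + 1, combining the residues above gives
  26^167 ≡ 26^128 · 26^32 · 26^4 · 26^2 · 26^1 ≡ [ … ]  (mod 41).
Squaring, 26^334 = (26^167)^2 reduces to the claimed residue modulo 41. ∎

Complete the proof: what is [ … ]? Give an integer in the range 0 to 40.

7

Multiply the listed residues: 18 · 16 · 31 · 20 · 26 = 288 → 8928 → 178560 → 4642560.
Reducing modulo 41: 4642560 = 113233·41 + 7, so 26^167 ≡ 7.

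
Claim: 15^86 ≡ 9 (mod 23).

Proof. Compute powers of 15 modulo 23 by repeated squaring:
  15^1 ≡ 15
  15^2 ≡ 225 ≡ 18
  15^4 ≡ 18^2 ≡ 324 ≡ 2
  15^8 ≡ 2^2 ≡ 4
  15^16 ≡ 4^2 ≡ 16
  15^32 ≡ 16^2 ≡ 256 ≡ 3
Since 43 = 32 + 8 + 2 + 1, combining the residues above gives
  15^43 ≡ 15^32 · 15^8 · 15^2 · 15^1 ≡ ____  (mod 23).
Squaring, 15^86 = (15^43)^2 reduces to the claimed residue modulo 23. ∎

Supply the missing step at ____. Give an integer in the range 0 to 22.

Multiply the listed residues: 3 · 4 · 18 · 15 = 12 → 216 → 3240.
Reducing modulo 23: 3240 = 140·23 + 20, so 15^43 ≡ 20.

20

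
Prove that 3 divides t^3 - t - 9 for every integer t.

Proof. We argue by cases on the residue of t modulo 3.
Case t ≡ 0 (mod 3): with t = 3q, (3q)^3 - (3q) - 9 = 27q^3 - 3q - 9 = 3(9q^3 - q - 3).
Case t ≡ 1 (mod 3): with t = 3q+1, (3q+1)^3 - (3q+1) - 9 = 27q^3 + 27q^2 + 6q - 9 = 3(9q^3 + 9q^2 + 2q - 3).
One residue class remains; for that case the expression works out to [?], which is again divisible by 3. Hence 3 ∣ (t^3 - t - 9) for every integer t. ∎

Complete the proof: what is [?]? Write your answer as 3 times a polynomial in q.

Only t ≡ 2 (mod 3) is unaccounted for. Put t = 3q+2:
(3q+2)^3 - (3q+2) - 9 expands to 27q^3 + 54q^2 + 33q - 3,
and factoring out 3 leaves 3(9q^3 + 18q^2 + 11q - 1).

3(9q^3 + 18q^2 + 11q - 1)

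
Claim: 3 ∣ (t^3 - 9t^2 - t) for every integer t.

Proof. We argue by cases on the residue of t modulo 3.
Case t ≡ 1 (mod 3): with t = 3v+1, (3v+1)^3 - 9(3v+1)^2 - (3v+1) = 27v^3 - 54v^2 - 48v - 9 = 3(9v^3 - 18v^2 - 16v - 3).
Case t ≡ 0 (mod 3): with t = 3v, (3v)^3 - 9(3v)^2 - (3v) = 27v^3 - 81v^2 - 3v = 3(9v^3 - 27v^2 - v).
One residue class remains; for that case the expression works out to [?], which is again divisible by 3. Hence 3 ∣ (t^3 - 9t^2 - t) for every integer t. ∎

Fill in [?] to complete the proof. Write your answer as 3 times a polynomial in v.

The residues treated are {1, 0}, so the missing case is t ≡ 2 (mod 3); write t = 3v+2.
Then (3v+2)^3 - 9(3v+2)^2 - (3v+2) = 27v^3 - 27v^2 - 75v - 30 = 3(9v^3 - 9v^2 - 25v - 10).

3(9v^3 - 9v^2 - 25v - 10)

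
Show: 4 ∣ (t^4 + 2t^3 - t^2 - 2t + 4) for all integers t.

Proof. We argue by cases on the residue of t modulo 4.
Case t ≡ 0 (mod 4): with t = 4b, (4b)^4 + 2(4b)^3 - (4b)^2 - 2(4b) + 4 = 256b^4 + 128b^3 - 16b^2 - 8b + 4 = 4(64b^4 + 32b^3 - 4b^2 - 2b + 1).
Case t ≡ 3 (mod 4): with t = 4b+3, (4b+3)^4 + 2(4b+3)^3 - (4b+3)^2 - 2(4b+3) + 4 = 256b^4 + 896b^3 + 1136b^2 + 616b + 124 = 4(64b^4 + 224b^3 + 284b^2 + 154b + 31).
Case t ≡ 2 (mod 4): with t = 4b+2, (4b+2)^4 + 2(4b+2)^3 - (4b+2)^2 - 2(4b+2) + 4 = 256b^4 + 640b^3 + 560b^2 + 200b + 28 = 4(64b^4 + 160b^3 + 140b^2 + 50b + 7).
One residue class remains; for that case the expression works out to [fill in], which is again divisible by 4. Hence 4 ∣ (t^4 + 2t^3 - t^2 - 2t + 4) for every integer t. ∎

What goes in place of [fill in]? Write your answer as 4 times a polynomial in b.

4(64b^4 + 96b^3 + 44b^2 + 6b + 1)

Only t ≡ 1 (mod 4) is unaccounted for. Put t = 4b+1:
(4b+1)^4 + 2(4b+1)^3 - (4b+1)^2 - 2(4b+1) + 4 expands to 256b^4 + 384b^3 + 176b^2 + 24b + 4,
and factoring out 4 leaves 4(64b^4 + 96b^3 + 44b^2 + 6b + 1).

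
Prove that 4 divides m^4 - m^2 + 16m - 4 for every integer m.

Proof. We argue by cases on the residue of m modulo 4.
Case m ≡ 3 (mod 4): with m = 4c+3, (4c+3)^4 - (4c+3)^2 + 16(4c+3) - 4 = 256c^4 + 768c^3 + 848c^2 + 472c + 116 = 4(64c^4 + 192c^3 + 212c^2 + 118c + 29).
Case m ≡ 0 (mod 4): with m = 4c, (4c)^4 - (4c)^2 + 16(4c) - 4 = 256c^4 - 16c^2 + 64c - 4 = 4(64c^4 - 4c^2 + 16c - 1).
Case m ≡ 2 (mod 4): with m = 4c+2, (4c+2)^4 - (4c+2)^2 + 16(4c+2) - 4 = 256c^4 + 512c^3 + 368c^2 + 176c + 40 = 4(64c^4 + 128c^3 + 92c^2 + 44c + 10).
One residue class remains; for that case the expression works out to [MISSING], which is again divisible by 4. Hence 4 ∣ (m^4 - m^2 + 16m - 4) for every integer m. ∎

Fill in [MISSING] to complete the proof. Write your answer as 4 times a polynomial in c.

The residues treated are {3, 0, 2}, so the missing case is m ≡ 1 (mod 4); write m = 4c+1.
Then (4c+1)^4 - (4c+1)^2 + 16(4c+1) - 4 = 256c^4 + 256c^3 + 80c^2 + 72c + 12 = 4(64c^4 + 64c^3 + 20c^2 + 18c + 3).

4(64c^4 + 64c^3 + 20c^2 + 18c + 3)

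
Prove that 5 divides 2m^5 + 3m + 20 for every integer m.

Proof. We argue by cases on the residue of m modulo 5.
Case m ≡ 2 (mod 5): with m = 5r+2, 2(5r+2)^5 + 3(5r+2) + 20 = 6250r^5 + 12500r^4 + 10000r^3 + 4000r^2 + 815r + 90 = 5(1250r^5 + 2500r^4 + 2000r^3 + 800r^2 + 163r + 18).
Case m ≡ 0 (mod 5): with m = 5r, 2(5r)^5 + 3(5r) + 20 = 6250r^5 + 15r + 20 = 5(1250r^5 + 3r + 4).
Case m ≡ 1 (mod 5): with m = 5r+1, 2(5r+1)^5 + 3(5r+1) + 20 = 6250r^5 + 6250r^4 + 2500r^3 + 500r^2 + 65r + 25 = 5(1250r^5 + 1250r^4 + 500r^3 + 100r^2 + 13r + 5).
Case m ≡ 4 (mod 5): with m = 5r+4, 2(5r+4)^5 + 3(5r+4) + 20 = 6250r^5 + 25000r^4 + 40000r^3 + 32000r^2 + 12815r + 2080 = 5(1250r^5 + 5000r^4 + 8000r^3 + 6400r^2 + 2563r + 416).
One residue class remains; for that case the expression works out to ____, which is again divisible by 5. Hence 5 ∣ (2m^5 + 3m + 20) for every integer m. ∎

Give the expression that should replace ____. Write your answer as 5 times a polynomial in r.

Only m ≡ 3 (mod 5) is unaccounted for. Put m = 5r+3:
2(5r+3)^5 + 3(5r+3) + 20 expands to 6250r^5 + 18750r^4 + 22500r^3 + 13500r^2 + 4065r + 515,
and factoring out 5 leaves 5(1250r^5 + 3750r^4 + 4500r^3 + 2700r^2 + 813r + 103).

5(1250r^5 + 3750r^4 + 4500r^3 + 2700r^2 + 813r + 103)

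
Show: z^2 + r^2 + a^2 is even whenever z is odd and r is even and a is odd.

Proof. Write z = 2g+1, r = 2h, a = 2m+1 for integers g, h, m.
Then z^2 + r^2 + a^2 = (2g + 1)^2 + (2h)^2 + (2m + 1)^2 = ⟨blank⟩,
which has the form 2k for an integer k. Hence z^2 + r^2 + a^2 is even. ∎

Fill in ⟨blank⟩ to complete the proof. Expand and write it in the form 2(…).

(2g + 1)^2 + (2h)^2 + (2m + 1)^2 = 4g^2 + 4g + 4h^2 + 4m^2 + 4m + 2
= 2(2g^2 + 2g + 2h^2 + 2m^2 + 2m + 1).
Since 2g^2 + 2g + 2h^2 + 2m^2 + 2m + 1 is an integer, the sum of squares is of the form 2k for an integer k.

2(2g^2 + 2g + 2h^2 + 2m^2 + 2m + 1)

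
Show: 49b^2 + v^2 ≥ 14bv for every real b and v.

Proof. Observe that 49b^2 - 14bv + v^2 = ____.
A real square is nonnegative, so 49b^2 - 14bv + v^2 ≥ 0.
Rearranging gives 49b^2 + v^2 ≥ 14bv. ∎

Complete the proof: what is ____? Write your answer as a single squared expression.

49b^2 - 14bv + v^2 is a perfect-square trinomial: the outer terms are (7b)^2 and (v)^2, and the cross term is -2·7b·v.
So 49b^2 - 14bv + v^2 = (7b - v)^2 ≥ 0.

(7b - v)^2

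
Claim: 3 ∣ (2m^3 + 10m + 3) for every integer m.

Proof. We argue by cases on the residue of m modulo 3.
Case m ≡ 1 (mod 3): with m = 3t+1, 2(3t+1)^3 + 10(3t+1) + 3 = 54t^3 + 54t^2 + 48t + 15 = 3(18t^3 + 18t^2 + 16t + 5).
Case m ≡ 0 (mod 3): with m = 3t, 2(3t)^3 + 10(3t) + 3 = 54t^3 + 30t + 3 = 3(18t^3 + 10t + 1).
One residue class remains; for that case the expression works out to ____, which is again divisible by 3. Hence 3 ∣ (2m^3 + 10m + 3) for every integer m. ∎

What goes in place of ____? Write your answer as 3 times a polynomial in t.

Only m ≡ 2 (mod 3) is unaccounted for. Put m = 3t+2:
2(3t+2)^3 + 10(3t+2) + 3 expands to 54t^3 + 108t^2 + 102t + 39,
and factoring out 3 leaves 3(18t^3 + 36t^2 + 34t + 13).

3(18t^3 + 36t^2 + 34t + 13)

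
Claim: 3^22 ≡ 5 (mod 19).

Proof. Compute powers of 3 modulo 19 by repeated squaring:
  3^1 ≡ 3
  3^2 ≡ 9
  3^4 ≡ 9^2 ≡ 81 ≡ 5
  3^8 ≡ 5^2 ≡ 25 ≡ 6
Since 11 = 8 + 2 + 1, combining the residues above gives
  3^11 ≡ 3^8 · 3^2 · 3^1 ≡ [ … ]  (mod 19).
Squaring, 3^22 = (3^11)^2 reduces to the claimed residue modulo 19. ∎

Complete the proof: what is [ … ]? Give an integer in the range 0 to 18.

Multiply the listed residues: 6 · 9 · 3 = 54 → 162.
Reducing modulo 19: 162 = 8·19 + 10, so 3^11 ≡ 10.

10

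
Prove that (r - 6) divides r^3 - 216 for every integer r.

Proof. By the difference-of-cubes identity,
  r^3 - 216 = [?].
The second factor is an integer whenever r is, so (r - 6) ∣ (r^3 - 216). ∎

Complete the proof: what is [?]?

(r - 6)(r^2 + 6r + 36)

a^3 - b^3 = (a - b)(a^2 + ab + b^2). With a = r, b = 6:
r^3 - 216 = (r - 6)(r^2 + 6r + 36).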